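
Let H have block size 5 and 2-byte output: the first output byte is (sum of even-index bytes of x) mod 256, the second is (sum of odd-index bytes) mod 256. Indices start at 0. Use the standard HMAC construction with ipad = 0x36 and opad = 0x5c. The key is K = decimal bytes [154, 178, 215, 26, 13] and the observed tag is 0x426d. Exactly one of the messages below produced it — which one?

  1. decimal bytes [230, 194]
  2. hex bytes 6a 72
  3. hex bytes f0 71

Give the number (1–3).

3

Key decimal bytes [154, 178, 215, 26, 13] = 9a b2 d7 1a 0d is exactly B = 5 bytes: K' = 9a b2 d7 1a 0d.
K' ⊕ ipad = ac 84 e1 2c 3b; K' ⊕ opad = c6 ee 8b 46 51.
m1: inner = H(ac 84 e1 2c 3b e6 c2) = 8a 96; tag = H(c6 ee 8b 46 51 8a 96) = 38be
m2: inner = H(ac 84 e1 2c 3b 6a 72) = 3a 1a; tag = H(c6 ee 8b 46 51 3a 1a) = bc6e
m3: inner = H(ac 84 e1 2c 3b f0 71) = 39 a0; tag = H(c6 ee 8b 46 51 39 a0) = 426d ← matches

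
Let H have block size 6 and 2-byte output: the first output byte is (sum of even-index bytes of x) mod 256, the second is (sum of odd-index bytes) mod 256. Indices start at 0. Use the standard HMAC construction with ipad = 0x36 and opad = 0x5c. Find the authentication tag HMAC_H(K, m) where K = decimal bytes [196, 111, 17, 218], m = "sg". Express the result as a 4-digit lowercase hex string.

03f7

Key decimal bytes [196, 111, 17, 218] = c4 6f 11 da is 4 bytes ≤ B = 6; zero-pad to 6 bytes: K' = c4 6f 11 da 00 00.
K' ⊕ ipad = f2 59 27 ec 36 36.  K' ⊕ opad = 98 33 4d 86 5c 5c.
Inner input = (K'⊕ipad) ∥ m = f2 59 27 ec 36 36 ∥ 73 67.
Inner hash: even-index sum = 450 mod 256 = 194; odd-index sum = 482 mod 256 = 226 → c2 e2.
Outer input = (K'⊕opad) ∥ inner = 98 33 4d 86 5c 5c ∥ c2 e2.
Outer hash (tag): even-index sum = 515 mod 256 = 3; odd-index sum = 503 mod 256 = 247 → 03 f7.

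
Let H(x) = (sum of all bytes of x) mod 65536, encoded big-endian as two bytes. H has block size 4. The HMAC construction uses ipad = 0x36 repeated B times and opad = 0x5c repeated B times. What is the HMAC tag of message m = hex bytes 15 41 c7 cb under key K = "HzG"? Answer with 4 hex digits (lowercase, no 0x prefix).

Key "HzG" = 48 7a 47 is 3 bytes ≤ B = 4; zero-pad to 4 bytes: K' = 48 7a 47 00.
K' ⊕ ipad = 7e 4c 71 36.  K' ⊕ opad = 14 26 1b 5c.
Inner input = (K'⊕ipad) ∥ m = 7e 4c 71 36 ∥ 15 41 c7 cb.
Inner hash: sum = 126+76+113+54+21+65+199+203 = 857 → 03 59.
Outer input = (K'⊕opad) ∥ inner = 14 26 1b 5c ∥ 03 59.
Outer hash (tag): sum = 20+38+27+92+3+89 = 269 → 01 0d.

010d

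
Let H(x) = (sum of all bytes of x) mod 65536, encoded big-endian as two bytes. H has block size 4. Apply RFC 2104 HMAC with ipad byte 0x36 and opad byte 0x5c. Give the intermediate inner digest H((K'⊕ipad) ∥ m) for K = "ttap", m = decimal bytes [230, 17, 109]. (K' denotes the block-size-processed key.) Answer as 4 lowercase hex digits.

0285

Key "ttap" = 74 74 61 70 is exactly B = 4 bytes: K' = 74 74 61 70.
K' ⊕ ipad = 42 42 57 46.
Inner input = 42 42 57 46 ∥ e6 11 6d.
Inner hash: sum = 66+66+87+70+230+17+109 = 645 → 02 85.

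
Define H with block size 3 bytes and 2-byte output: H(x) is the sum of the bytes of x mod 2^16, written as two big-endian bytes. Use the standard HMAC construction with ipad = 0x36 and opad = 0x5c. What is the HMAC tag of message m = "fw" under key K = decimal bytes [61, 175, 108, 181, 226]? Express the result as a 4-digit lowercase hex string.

018f

Key decimal bytes [61, 175, 108, 181, 226] = 3d af 6c b5 e2 is 5 bytes > B = 3, so hash it first: H(key) = 02 ef, then zero-pad to 3 bytes: K' = 02 ef 00.
K' ⊕ ipad = 34 d9 36.  K' ⊕ opad = 5e b3 5c.
Inner input = (K'⊕ipad) ∥ m = 34 d9 36 ∥ 66 77.
Inner hash: sum = 52+217+54+102+119 = 544 → 02 20.
Outer input = (K'⊕opad) ∥ inner = 5e b3 5c ∥ 02 20.
Outer hash (tag): sum = 94+179+92+2+32 = 399 → 01 8f.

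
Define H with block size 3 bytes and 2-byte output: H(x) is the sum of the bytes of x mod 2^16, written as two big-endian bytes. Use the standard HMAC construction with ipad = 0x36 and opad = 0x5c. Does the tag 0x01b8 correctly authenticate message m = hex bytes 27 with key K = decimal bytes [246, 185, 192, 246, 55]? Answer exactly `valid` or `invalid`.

valid

Key decimal bytes [246, 185, 192, 246, 55] = f6 b9 c0 f6 37 is 5 bytes > B = 3, so hash it first: H(key) = 03 9c, then zero-pad to 3 bytes: K' = 03 9c 00.
K' ⊕ ipad = 35 aa 36; K' ⊕ opad = 5f c0 5c.
Inner hash: sum = 53+170+54+39 = 316 → 01 3c.
Outer hash (recomputed tag): sum = 95+192+92+1+60 = 440 → 01 b8.
Recomputed tag = 01b8; claimed = 01b8 → match.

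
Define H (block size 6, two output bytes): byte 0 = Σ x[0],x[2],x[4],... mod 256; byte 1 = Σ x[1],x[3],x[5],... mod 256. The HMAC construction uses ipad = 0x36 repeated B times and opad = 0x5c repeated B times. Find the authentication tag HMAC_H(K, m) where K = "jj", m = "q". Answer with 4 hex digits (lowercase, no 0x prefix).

27b6

Key "jj" = 6a 6a is 2 bytes ≤ B = 6; zero-pad to 6 bytes: K' = 6a 6a 00 00 00 00.
K' ⊕ ipad = 5c 5c 36 36 36 36.  K' ⊕ opad = 36 36 5c 5c 5c 5c.
Inner input = (K'⊕ipad) ∥ m = 5c 5c 36 36 36 36 ∥ 71.
Inner hash: even-index sum = 313 mod 256 = 57; odd-index sum = 200 mod 256 = 200 → 39 c8.
Outer input = (K'⊕opad) ∥ inner = 36 36 5c 5c 5c 5c ∥ 39 c8.
Outer hash (tag): even-index sum = 295 mod 256 = 39; odd-index sum = 438 mod 256 = 182 → 27 b6.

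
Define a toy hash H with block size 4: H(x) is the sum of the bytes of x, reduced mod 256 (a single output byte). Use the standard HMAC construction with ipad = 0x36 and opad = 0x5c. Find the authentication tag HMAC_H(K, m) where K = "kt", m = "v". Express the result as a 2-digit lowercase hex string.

Key "kt" = 6b 74 is 2 bytes ≤ B = 4; zero-pad to 4 bytes: K' = 6b 74 00 00.
K' ⊕ ipad = 5d 42 36 36.  K' ⊕ opad = 37 28 5c 5c.
Inner input = (K'⊕ipad) ∥ m = 5d 42 36 36 ∥ 76.
Inner hash: sum = 93+66+54+54+118 = 385; mod 256 = 129 → 81.
Outer input = (K'⊕opad) ∥ inner = 37 28 5c 5c ∥ 81.
Outer hash (tag): sum = 55+40+92+92+129 = 408; mod 256 = 152 → 98.

98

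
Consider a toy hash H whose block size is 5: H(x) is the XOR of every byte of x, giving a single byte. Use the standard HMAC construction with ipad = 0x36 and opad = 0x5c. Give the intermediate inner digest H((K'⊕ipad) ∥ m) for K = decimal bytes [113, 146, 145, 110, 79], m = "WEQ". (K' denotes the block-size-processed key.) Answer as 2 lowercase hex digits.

Key decimal bytes [113, 146, 145, 110, 79] = 71 92 91 6e 4f is exactly B = 5 bytes: K' = 71 92 91 6e 4f.
K' ⊕ ipad = 47 a4 a7 58 79.
Inner input = 47 a4 a7 58 79 ∥ 57 45 51.
Inner hash: XOR 47⊕a4⊕a7⊕58⊕79⊕57⊕45⊕51 = 26.

26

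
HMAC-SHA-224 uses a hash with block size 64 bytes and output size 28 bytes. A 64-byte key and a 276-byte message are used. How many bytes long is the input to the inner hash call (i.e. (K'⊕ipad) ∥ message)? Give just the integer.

340

Key is 64 ≤ 64 bytes, zero-padded: |K'| = 64.
Inner input = (K'⊕ipad) ∥ m → 64 + 276 = 340 bytes.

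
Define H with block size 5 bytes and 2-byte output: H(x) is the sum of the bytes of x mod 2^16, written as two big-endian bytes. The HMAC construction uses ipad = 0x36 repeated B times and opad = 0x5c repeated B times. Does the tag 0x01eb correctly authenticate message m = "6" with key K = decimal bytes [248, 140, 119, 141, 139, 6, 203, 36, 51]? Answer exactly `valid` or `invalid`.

Key decimal bytes [248, 140, 119, 141, 139, 6, 203, 36, 51] = f8 8c 77 8d 8b 06 cb 24 33 is 9 bytes > B = 5, so hash it first: H(key) = 04 3b, then zero-pad to 5 bytes: K' = 04 3b 00 00 00.
K' ⊕ ipad = 32 0d 36 36 36; K' ⊕ opad = 58 67 5c 5c 5c.
Inner hash: sum = 50+13+54+54+54+54 = 279 → 01 17.
Outer hash (recomputed tag): sum = 88+103+92+92+92+1+23 = 491 → 01 eb.
Recomputed tag = 01eb; claimed = 01eb → match.

valid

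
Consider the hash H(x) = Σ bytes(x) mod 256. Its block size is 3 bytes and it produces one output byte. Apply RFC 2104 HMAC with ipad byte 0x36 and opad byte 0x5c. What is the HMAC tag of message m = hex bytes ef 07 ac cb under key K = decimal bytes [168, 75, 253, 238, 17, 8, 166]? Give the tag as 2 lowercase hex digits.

Key decimal bytes [168, 75, 253, 238, 17, 8, 166] = a8 4b fd ee 11 08 a6 is 7 bytes > B = 3, so hash it first: H(key) = 9d, then zero-pad to 3 bytes: K' = 9d 00 00.
K' ⊕ ipad = ab 36 36.  K' ⊕ opad = c1 5c 5c.
Inner input = (K'⊕ipad) ∥ m = ab 36 36 ∥ ef 07 ac cb.
Inner hash: sum = 171+54+54+239+7+172+203 = 900; mod 256 = 132 → 84.
Outer input = (K'⊕opad) ∥ inner = c1 5c 5c ∥ 84.
Outer hash (tag): sum = 193+92+92+132 = 509; mod 256 = 253 → fd.

fd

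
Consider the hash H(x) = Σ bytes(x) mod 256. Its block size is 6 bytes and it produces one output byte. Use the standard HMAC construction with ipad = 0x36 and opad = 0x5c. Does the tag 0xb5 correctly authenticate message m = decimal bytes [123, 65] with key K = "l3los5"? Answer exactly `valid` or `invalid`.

Key "l3los5" = 6c 33 6c 6f 73 35 is exactly B = 6 bytes: K' = 6c 33 6c 6f 73 35.
K' ⊕ ipad = 5a 05 5a 59 45 03; K' ⊕ opad = 30 6f 30 33 2f 69.
Inner hash: sum = 90+5+90+89+69+3+123+65 = 534; mod 256 = 22 → 16.
Outer hash (recomputed tag): sum = 48+111+48+51+47+105+22 = 432; mod 256 = 176 → b0.
Recomputed tag = b0; claimed = b5 → mismatch.

invalid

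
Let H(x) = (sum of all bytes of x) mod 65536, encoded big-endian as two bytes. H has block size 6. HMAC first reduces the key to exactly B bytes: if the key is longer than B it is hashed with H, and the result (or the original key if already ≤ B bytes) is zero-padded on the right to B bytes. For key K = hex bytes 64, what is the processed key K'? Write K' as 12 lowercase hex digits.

Key hex bytes 64 is 1 byte ≤ B = 6; zero-pad to 6 bytes: K' = 64 00 00 00 00 00.

640000000000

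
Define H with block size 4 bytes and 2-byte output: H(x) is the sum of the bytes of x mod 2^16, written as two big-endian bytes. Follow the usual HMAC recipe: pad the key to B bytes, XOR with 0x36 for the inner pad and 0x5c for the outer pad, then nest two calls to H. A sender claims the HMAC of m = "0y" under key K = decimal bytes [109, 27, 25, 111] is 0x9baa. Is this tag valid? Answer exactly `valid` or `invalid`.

Key decimal bytes [109, 27, 25, 111] = 6d 1b 19 6f is exactly B = 4 bytes: K' = 6d 1b 19 6f.
K' ⊕ ipad = 5b 2d 2f 59; K' ⊕ opad = 31 47 45 33.
Inner hash: sum = 91+45+47+89+48+121 = 441 → 01 b9.
Outer hash (recomputed tag): sum = 49+71+69+51+1+185 = 426 → 01 aa.
Recomputed tag = 01aa; claimed = 9baa → mismatch.

invalid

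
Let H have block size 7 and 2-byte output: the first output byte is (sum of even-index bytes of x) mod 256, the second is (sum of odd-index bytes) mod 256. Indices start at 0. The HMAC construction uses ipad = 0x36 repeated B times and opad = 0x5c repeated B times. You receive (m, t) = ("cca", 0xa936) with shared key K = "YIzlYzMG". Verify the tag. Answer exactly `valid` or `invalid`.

Key "YIzlYzMG" = 59 49 7a 6c 59 7a 4d 47 is 8 bytes > B = 7, so hash it first: H(key) = 79 76, then zero-pad to 7 bytes: K' = 79 76 00 00 00 00 00.
K' ⊕ ipad = 4f 40 36 36 36 36 36; K' ⊕ opad = 25 2a 5c 5c 5c 5c 5c.
Inner hash: even-index sum = 340 mod 256 = 84; odd-index sum = 368 mod 256 = 112 → 54 70.
Outer hash (recomputed tag): even-index sum = 425 mod 256 = 169; odd-index sum = 310 mod 256 = 54 → a9 36.
Recomputed tag = a936; claimed = a936 → match.

valid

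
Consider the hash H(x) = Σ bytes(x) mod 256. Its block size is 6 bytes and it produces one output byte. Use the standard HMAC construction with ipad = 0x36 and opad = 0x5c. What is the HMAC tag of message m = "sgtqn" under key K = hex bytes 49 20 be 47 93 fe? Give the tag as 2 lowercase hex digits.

Key hex bytes 49 20 be 47 93 fe is exactly B = 6 bytes: K' = 49 20 be 47 93 fe.
K' ⊕ ipad = 7f 16 88 71 a5 c8.  K' ⊕ opad = 15 7c e2 1b cf a2.
Inner input = (K'⊕ipad) ∥ m = 7f 16 88 71 a5 c8 ∥ 73 67 74 71 6e.
Inner hash: sum = 127+22+136+113+165+200+115+103+116+113+110 = 1320; mod 256 = 40 → 28.
Outer input = (K'⊕opad) ∥ inner = 15 7c e2 1b cf a2 ∥ 28.
Outer hash (tag): sum = 21+124+226+27+207+162+40 = 807; mod 256 = 39 → 27.

27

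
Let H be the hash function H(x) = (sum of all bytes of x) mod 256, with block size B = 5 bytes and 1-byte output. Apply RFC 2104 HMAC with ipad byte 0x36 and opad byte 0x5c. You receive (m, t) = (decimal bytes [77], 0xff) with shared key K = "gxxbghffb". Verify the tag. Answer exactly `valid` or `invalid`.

valid

Key "gxxbghffb" = 67 78 78 62 67 68 66 66 62 is 9 bytes > B = 5, so hash it first: H(key) = b6, then zero-pad to 5 bytes: K' = b6 00 00 00 00.
K' ⊕ ipad = 80 36 36 36 36; K' ⊕ opad = ea 5c 5c 5c 5c.
Inner hash: sum = 128+54+54+54+54+77 = 421; mod 256 = 165 → a5.
Outer hash (recomputed tag): sum = 234+92+92+92+92+165 = 767; mod 256 = 255 → ff.
Recomputed tag = ff; claimed = ff → match.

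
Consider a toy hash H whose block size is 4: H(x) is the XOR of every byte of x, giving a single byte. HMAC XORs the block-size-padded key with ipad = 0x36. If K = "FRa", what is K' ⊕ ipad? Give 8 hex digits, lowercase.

70645736

Key "FRa" = 46 52 61 is 3 bytes ≤ B = 4; zero-pad to 4 bytes: K' = 46 52 61 00.
XOR each byte with 0x36: 46⊕36=70, 52⊕36=64, 61⊕36=57, 00⊕36=36.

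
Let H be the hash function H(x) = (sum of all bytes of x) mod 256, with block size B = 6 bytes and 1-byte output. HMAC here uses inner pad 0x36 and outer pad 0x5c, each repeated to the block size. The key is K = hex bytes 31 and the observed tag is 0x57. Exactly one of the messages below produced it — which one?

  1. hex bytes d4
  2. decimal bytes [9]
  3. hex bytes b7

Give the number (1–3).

Key hex bytes 31 is 1 byte ≤ B = 6; zero-pad to 6 bytes: K' = 31 00 00 00 00 00.
K' ⊕ ipad = 07 36 36 36 36 36; K' ⊕ opad = 6d 5c 5c 5c 5c 5c.
m1: inner = H(07 36 36 36 36 36 d4) = e9; tag = H(6d 5c 5c 5c 5c 5c e9) = 22
m2: inner = H(07 36 36 36 36 36 09) = 1e; tag = H(6d 5c 5c 5c 5c 5c 1e) = 57 ← matches
m3: inner = H(07 36 36 36 36 36 b7) = cc; tag = H(6d 5c 5c 5c 5c 5c cc) = 05

2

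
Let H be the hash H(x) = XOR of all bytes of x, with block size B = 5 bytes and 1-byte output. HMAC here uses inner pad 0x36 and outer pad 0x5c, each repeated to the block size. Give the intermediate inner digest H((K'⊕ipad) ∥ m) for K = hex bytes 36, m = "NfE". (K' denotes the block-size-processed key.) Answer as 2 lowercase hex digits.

6d

Key hex bytes 36 is 1 byte ≤ B = 5; zero-pad to 5 bytes: K' = 36 00 00 00 00.
K' ⊕ ipad = 00 36 36 36 36.
Inner input = 00 36 36 36 36 ∥ 4e 66 45.
Inner hash: XOR 00⊕36⊕36⊕36⊕36⊕4e⊕66⊕45 = 6d.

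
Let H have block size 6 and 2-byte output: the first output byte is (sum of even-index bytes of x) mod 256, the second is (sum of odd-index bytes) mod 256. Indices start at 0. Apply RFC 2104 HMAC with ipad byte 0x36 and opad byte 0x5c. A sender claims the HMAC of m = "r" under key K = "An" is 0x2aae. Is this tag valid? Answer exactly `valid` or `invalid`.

valid

Key "An" = 41 6e is 2 bytes ≤ B = 6; zero-pad to 6 bytes: K' = 41 6e 00 00 00 00.
K' ⊕ ipad = 77 58 36 36 36 36; K' ⊕ opad = 1d 32 5c 5c 5c 5c.
Inner hash: even-index sum = 341 mod 256 = 85; odd-index sum = 196 mod 256 = 196 → 55 c4.
Outer hash (recomputed tag): even-index sum = 298 mod 256 = 42; odd-index sum = 430 mod 256 = 174 → 2a ae.
Recomputed tag = 2aae; claimed = 2aae → match.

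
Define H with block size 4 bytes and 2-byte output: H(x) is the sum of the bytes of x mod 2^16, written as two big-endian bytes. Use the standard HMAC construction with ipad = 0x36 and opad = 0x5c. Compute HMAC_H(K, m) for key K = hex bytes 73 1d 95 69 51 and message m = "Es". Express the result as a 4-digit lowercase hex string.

01de

Key hex bytes 73 1d 95 69 51 is 5 bytes > B = 4, so hash it first: H(key) = 01 df, then zero-pad to 4 bytes: K' = 01 df 00 00.
K' ⊕ ipad = 37 e9 36 36.  K' ⊕ opad = 5d 83 5c 5c.
Inner input = (K'⊕ipad) ∥ m = 37 e9 36 36 ∥ 45 73.
Inner hash: sum = 55+233+54+54+69+115 = 580 → 02 44.
Outer input = (K'⊕opad) ∥ inner = 5d 83 5c 5c ∥ 02 44.
Outer hash (tag): sum = 93+131+92+92+2+68 = 478 → 01 de.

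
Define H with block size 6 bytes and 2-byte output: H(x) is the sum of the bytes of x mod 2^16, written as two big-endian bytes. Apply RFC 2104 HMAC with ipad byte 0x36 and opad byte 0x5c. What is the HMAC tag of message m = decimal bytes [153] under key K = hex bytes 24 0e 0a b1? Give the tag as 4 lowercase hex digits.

02d9

Key hex bytes 24 0e 0a b1 is 4 bytes ≤ B = 6; zero-pad to 6 bytes: K' = 24 0e 0a b1 00 00.
K' ⊕ ipad = 12 38 3c 87 36 36.  K' ⊕ opad = 78 52 56 ed 5c 5c.
Inner input = (K'⊕ipad) ∥ m = 12 38 3c 87 36 36 ∥ 99.
Inner hash: sum = 18+56+60+135+54+54+153 = 530 → 02 12.
Outer input = (K'⊕opad) ∥ inner = 78 52 56 ed 5c 5c ∥ 02 12.
Outer hash (tag): sum = 120+82+86+237+92+92+2+18 = 729 → 02 d9.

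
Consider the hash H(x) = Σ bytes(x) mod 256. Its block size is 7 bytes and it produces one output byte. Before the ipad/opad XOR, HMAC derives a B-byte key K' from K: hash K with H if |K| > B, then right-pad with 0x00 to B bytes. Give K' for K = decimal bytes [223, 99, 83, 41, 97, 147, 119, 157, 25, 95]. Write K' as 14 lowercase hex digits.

3e000000000000

|K| = 10 > B = 7, so first hash the key.
H(K): sum = 223+99+83+41+97+147+119+157+25+95 = 1086; mod 256 = 62 → 3e.
Zero-pad H(K) = 3e to 7 bytes: K' = 3e 00 00 00 00 00 00.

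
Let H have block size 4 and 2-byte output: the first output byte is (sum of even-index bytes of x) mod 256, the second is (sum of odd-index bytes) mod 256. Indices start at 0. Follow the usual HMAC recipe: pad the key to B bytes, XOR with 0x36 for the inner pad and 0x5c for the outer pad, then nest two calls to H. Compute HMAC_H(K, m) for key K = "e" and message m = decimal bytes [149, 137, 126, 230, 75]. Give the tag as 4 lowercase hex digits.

Key "e" = 65 is 1 byte ≤ B = 4; zero-pad to 4 bytes: K' = 65 00 00 00.
K' ⊕ ipad = 53 36 36 36.  K' ⊕ opad = 39 5c 5c 5c.
Inner input = (K'⊕ipad) ∥ m = 53 36 36 36 ∥ 95 89 7e e6 4b.
Inner hash: even-index sum = 487 mod 256 = 231; odd-index sum = 475 mod 256 = 219 → e7 db.
Outer input = (K'⊕opad) ∥ inner = 39 5c 5c 5c ∥ e7 db.
Outer hash (tag): even-index sum = 380 mod 256 = 124; odd-index sum = 403 mod 256 = 147 → 7c 93.

7c93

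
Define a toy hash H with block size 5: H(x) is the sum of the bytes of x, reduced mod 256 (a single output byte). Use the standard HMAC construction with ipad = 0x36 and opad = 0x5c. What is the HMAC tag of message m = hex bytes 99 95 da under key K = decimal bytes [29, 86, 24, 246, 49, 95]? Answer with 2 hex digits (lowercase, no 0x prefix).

c4

Key decimal bytes [29, 86, 24, 246, 49, 95] = 1d 56 18 f6 31 5f is 6 bytes > B = 5, so hash it first: H(key) = 11, then zero-pad to 5 bytes: K' = 11 00 00 00 00.
K' ⊕ ipad = 27 36 36 36 36.  K' ⊕ opad = 4d 5c 5c 5c 5c.
Inner input = (K'⊕ipad) ∥ m = 27 36 36 36 36 ∥ 99 95 da.
Inner hash: sum = 39+54+54+54+54+153+149+218 = 775; mod 256 = 7 → 07.
Outer input = (K'⊕opad) ∥ inner = 4d 5c 5c 5c 5c ∥ 07.
Outer hash (tag): sum = 77+92+92+92+92+7 = 452; mod 256 = 196 → c4.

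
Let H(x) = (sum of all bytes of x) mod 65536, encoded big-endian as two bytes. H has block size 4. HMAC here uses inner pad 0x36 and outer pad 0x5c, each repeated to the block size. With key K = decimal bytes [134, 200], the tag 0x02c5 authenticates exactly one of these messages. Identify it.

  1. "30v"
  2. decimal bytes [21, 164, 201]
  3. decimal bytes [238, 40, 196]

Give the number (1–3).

2

Key decimal bytes [134, 200] = 86 c8 is 2 bytes ≤ B = 4; zero-pad to 4 bytes: K' = 86 c8 00 00.
K' ⊕ ipad = b0 fe 36 36; K' ⊕ opad = da 94 5c 5c.
m1: inner = H(b0 fe 36 36 33 30 76) = 02 f3; tag = H(da 94 5c 5c 02 f3) = 031b
m2: inner = H(b0 fe 36 36 15 a4 c9) = 03 9c; tag = H(da 94 5c 5c 03 9c) = 02c5 ← matches
m3: inner = H(b0 fe 36 36 ee 28 c4) = 03 f4; tag = H(da 94 5c 5c 03 f4) = 031d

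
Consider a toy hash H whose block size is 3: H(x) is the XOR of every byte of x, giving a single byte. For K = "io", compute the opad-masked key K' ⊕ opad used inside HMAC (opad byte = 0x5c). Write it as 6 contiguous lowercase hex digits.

35335c

Key "io" = 69 6f is 2 bytes ≤ B = 3; zero-pad to 3 bytes: K' = 69 6f 00.
XOR each byte with 0x5c: 69⊕5c=35, 6f⊕5c=33, 00⊕5c=5c.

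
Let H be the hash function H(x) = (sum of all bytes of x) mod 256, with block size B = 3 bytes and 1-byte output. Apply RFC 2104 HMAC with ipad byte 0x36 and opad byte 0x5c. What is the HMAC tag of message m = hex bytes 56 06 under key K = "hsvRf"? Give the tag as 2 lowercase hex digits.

14

Key "hsvRf" = 68 73 76 52 66 is 5 bytes > B = 3, so hash it first: H(key) = 09, then zero-pad to 3 bytes: K' = 09 00 00.
K' ⊕ ipad = 3f 36 36.  K' ⊕ opad = 55 5c 5c.
Inner input = (K'⊕ipad) ∥ m = 3f 36 36 ∥ 56 06.
Inner hash: sum = 63+54+54+86+6 = 263; mod 256 = 7 → 07.
Outer input = (K'⊕opad) ∥ inner = 55 5c 5c ∥ 07.
Outer hash (tag): sum = 85+92+92+7 = 276; mod 256 = 20 → 14.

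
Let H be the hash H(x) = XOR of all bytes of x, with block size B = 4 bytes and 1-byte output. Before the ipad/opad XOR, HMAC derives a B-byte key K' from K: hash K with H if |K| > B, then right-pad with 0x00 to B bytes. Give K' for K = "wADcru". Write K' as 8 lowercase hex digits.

|K| = 6 > B = 4, so first hash the key.
H(K): XOR 77⊕41⊕44⊕63⊕72⊕75 = 16.
Zero-pad H(K) = 16 to 4 bytes: K' = 16 00 00 00.

16000000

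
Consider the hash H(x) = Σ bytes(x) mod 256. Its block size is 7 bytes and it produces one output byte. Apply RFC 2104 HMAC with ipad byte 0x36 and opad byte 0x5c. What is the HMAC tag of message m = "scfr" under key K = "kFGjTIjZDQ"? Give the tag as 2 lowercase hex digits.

8c

Key "kFGjTIjZDQ" = 6b 46 47 6a 54 49 6a 5a 44 51 is 10 bytes > B = 7, so hash it first: H(key) = 58, then zero-pad to 7 bytes: K' = 58 00 00 00 00 00 00.
K' ⊕ ipad = 6e 36 36 36 36 36 36.  K' ⊕ opad = 04 5c 5c 5c 5c 5c 5c.
Inner input = (K'⊕ipad) ∥ m = 6e 36 36 36 36 36 36 ∥ 73 63 66 72.
Inner hash: sum = 110+54+54+54+54+54+54+115+99+102+114 = 864; mod 256 = 96 → 60.
Outer input = (K'⊕opad) ∥ inner = 04 5c 5c 5c 5c 5c 5c ∥ 60.
Outer hash (tag): sum = 4+92+92+92+92+92+92+96 = 652; mod 256 = 140 → 8c.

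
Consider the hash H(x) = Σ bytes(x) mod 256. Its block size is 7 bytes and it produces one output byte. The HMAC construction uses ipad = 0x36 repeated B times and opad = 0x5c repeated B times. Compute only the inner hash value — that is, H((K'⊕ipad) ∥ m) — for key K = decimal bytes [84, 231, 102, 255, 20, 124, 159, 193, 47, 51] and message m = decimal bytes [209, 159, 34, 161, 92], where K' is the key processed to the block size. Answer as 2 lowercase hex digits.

97

Key decimal bytes [84, 231, 102, 255, 20, 124, 159, 193, 47, 51] = 54 e7 66 ff 14 7c 9f c1 2f 33 is 10 bytes > B = 7, so hash it first: H(key) = f2, then zero-pad to 7 bytes: K' = f2 00 00 00 00 00 00.
K' ⊕ ipad = c4 36 36 36 36 36 36.
Inner input = c4 36 36 36 36 36 36 ∥ d1 9f 22 a1 5c.
Inner hash: sum = 196+54+54+54+54+54+54+209+159+34+161+92 = 1175; mod 256 = 151 → 97.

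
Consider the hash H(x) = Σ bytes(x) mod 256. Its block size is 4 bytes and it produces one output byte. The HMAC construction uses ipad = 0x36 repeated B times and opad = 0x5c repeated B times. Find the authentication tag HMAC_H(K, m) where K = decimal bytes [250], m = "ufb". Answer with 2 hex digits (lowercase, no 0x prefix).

Key decimal bytes [250] = fa is 1 byte ≤ B = 4; zero-pad to 4 bytes: K' = fa 00 00 00.
K' ⊕ ipad = cc 36 36 36.  K' ⊕ opad = a6 5c 5c 5c.
Inner input = (K'⊕ipad) ∥ m = cc 36 36 36 ∥ 75 66 62.
Inner hash: sum = 204+54+54+54+117+102+98 = 683; mod 256 = 171 → ab.
Outer input = (K'⊕opad) ∥ inner = a6 5c 5c 5c ∥ ab.
Outer hash (tag): sum = 166+92+92+92+171 = 613; mod 256 = 101 → 65.

65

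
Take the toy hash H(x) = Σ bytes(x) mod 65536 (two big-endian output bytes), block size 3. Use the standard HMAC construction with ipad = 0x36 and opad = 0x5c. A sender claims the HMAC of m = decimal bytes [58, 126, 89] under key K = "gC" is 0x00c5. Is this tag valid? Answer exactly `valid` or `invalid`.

Key "gC" = 67 43 is 2 bytes ≤ B = 3; zero-pad to 3 bytes: K' = 67 43 00.
K' ⊕ ipad = 51 75 36; K' ⊕ opad = 3b 1f 5c.
Inner hash: sum = 81+117+54+58+126+89 = 525 → 02 0d.
Outer hash (recomputed tag): sum = 59+31+92+2+13 = 197 → 00 c5.
Recomputed tag = 00c5; claimed = 00c5 → match.

valid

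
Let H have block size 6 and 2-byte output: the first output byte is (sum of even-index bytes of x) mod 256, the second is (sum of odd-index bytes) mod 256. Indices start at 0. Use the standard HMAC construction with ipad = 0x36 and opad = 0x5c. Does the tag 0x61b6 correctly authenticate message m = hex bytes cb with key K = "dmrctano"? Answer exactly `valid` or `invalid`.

Key "dmrctano" = 64 6d 72 63 74 61 6e 6f is 8 bytes > B = 6, so hash it first: H(key) = b8 a0, then zero-pad to 6 bytes: K' = b8 a0 00 00 00 00.
K' ⊕ ipad = 8e 96 36 36 36 36; K' ⊕ opad = e4 fc 5c 5c 5c 5c.
Inner hash: even-index sum = 453 mod 256 = 197; odd-index sum = 258 mod 256 = 2 → c5 02.
Outer hash (recomputed tag): even-index sum = 609 mod 256 = 97; odd-index sum = 438 mod 256 = 182 → 61 b6.
Recomputed tag = 61b6; claimed = 61b6 → match.

valid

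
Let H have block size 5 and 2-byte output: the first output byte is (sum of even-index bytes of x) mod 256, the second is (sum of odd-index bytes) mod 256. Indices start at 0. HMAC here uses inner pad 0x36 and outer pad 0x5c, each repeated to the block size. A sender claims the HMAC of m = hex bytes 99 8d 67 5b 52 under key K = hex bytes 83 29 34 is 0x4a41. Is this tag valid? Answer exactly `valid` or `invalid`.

Key hex bytes 83 29 34 is 3 bytes ≤ B = 5; zero-pad to 5 bytes: K' = 83 29 34 00 00.
K' ⊕ ipad = b5 1f 02 36 36; K' ⊕ opad = df 75 68 5c 5c.
Inner hash: even-index sum = 469 mod 256 = 213; odd-index sum = 423 mod 256 = 167 → d5 a7.
Outer hash (recomputed tag): even-index sum = 586 mod 256 = 74; odd-index sum = 422 mod 256 = 166 → 4a a6.
Recomputed tag = 4aa6; claimed = 4a41 → mismatch.

invalid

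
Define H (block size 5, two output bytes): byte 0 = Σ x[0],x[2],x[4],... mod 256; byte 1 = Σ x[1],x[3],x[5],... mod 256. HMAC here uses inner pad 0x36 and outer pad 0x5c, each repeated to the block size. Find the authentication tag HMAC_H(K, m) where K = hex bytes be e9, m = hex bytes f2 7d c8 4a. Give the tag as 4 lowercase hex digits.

Key hex bytes be e9 is 2 bytes ≤ B = 5; zero-pad to 5 bytes: K' = be e9 00 00 00.
K' ⊕ ipad = 88 df 36 36 36.  K' ⊕ opad = e2 b5 5c 5c 5c.
Inner input = (K'⊕ipad) ∥ m = 88 df 36 36 36 ∥ f2 7d c8 4a.
Inner hash: even-index sum = 443 mod 256 = 187; odd-index sum = 719 mod 256 = 207 → bb cf.
Outer input = (K'⊕opad) ∥ inner = e2 b5 5c 5c 5c ∥ bb cf.
Outer hash (tag): even-index sum = 617 mod 256 = 105; odd-index sum = 460 mod 256 = 204 → 69 cc.

69cc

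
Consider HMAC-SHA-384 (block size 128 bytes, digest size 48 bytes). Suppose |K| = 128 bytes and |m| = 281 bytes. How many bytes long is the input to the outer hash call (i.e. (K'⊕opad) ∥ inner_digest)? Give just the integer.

Key is 128 ≤ 128 bytes, zero-padded: |K'| = 128.
Outer input = (K'⊕opad) ∥ H(inner) → 128 + 48 = 176 bytes.

176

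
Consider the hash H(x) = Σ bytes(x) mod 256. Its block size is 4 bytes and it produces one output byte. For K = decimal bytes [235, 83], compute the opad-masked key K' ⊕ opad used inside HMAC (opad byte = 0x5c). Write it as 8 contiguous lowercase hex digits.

b70f5c5c

Key decimal bytes [235, 83] = eb 53 is 2 bytes ≤ B = 4; zero-pad to 4 bytes: K' = eb 53 00 00.
XOR each byte with 0x5c: eb⊕5c=b7, 53⊕5c=0f, 00⊕5c=5c, 00⊕5c=5c.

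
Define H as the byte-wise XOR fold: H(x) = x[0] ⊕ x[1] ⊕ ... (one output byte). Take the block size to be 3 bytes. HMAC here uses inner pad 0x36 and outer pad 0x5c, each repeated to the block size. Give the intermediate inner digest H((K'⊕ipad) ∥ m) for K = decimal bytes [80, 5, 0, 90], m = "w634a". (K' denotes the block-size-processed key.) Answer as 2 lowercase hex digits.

1e

Key decimal bytes [80, 5, 0, 90] = 50 05 00 5a is 4 bytes > B = 3, so hash it first: H(key) = 0f, then zero-pad to 3 bytes: K' = 0f 00 00.
K' ⊕ ipad = 39 36 36.
Inner input = 39 36 36 ∥ 77 36 33 34 61.
Inner hash: XOR 39⊕36⊕36⊕77⊕36⊕33⊕34⊕61 = 1e.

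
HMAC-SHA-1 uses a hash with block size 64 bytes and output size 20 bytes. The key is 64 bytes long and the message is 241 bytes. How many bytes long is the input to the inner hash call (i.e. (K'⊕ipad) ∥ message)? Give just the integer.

Key is 64 ≤ 64 bytes, zero-padded: |K'| = 64.
Inner input = (K'⊕ipad) ∥ m → 64 + 241 = 305 bytes.

305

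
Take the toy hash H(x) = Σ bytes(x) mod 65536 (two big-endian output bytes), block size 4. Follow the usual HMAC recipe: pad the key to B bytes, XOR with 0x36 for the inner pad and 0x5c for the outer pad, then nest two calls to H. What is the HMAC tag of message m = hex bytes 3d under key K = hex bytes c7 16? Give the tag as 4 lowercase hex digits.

0258

Key hex bytes c7 16 is 2 bytes ≤ B = 4; zero-pad to 4 bytes: K' = c7 16 00 00.
K' ⊕ ipad = f1 20 36 36.  K' ⊕ opad = 9b 4a 5c 5c.
Inner input = (K'⊕ipad) ∥ m = f1 20 36 36 ∥ 3d.
Inner hash: sum = 241+32+54+54+61 = 442 → 01 ba.
Outer input = (K'⊕opad) ∥ inner = 9b 4a 5c 5c ∥ 01 ba.
Outer hash (tag): sum = 155+74+92+92+1+186 = 600 → 02 58.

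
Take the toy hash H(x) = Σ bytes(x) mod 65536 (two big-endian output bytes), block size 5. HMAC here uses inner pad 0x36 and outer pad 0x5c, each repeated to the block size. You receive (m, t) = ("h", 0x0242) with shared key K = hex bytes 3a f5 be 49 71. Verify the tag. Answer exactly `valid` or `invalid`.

invalid

Key hex bytes 3a f5 be 49 71 is exactly B = 5 bytes: K' = 3a f5 be 49 71.
K' ⊕ ipad = 0c c3 88 7f 47; K' ⊕ opad = 66 a9 e2 15 2d.
Inner hash: sum = 12+195+136+127+71+104 = 645 → 02 85.
Outer hash (recomputed tag): sum = 102+169+226+21+45+2+133 = 698 → 02 ba.
Recomputed tag = 02ba; claimed = 0242 → mismatch.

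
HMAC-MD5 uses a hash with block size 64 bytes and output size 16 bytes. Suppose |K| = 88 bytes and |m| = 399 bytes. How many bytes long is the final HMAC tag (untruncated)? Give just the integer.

16

The tag is one MD5 digest: 16 bytes.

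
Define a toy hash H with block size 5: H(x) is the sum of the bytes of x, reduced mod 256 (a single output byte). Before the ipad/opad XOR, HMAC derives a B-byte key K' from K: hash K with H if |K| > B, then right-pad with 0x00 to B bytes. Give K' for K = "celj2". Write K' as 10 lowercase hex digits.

63656c6a32

Key "celj2" = 63 65 6c 6a 32 is exactly B = 5 bytes: K' = 63 65 6c 6a 32.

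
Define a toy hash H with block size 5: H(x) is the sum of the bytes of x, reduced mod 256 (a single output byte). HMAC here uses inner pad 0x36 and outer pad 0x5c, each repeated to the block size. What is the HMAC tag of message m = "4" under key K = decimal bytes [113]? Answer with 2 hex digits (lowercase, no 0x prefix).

f0

Key decimal bytes [113] = 71 is 1 byte ≤ B = 5; zero-pad to 5 bytes: K' = 71 00 00 00 00.
K' ⊕ ipad = 47 36 36 36 36.  K' ⊕ opad = 2d 5c 5c 5c 5c.
Inner input = (K'⊕ipad) ∥ m = 47 36 36 36 36 ∥ 34.
Inner hash: sum = 71+54+54+54+54+52 = 339; mod 256 = 83 → 53.
Outer input = (K'⊕opad) ∥ inner = 2d 5c 5c 5c 5c ∥ 53.
Outer hash (tag): sum = 45+92+92+92+92+83 = 496; mod 256 = 240 → f0.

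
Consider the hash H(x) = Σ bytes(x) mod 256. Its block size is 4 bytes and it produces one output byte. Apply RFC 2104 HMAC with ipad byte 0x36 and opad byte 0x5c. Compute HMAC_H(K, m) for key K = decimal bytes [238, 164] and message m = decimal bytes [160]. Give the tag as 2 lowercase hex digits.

Key decimal bytes [238, 164] = ee a4 is 2 bytes ≤ B = 4; zero-pad to 4 bytes: K' = ee a4 00 00.
K' ⊕ ipad = d8 92 36 36.  K' ⊕ opad = b2 f8 5c 5c.
Inner input = (K'⊕ipad) ∥ m = d8 92 36 36 ∥ a0.
Inner hash: sum = 216+146+54+54+160 = 630; mod 256 = 118 → 76.
Outer input = (K'⊕opad) ∥ inner = b2 f8 5c 5c ∥ 76.
Outer hash (tag): sum = 178+248+92+92+118 = 728; mod 256 = 216 → d8.

d8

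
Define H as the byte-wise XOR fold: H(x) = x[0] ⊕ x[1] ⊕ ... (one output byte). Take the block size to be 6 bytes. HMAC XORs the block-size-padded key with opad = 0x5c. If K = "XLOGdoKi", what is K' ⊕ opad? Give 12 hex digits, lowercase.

695c5c5c5c5c

Key "XLOGdoKi" = 58 4c 4f 47 64 6f 4b 69 is 8 bytes > B = 6, so hash it first: H(key) = 35, then zero-pad to 6 bytes: K' = 35 00 00 00 00 00.
XOR each byte with 0x5c: 35⊕5c=69, 00⊕5c=5c, 00⊕5c=5c, 00⊕5c=5c, 00⊕5c=5c, 00⊕5c=5c.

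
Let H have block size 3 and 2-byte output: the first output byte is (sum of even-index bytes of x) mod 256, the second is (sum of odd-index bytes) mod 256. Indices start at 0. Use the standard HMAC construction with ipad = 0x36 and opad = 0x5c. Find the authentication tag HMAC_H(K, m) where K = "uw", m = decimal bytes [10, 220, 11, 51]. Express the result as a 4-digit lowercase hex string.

dbb3

Key "uw" = 75 77 is 2 bytes ≤ B = 3; zero-pad to 3 bytes: K' = 75 77 00.
K' ⊕ ipad = 43 41 36.  K' ⊕ opad = 29 2b 5c.
Inner input = (K'⊕ipad) ∥ m = 43 41 36 ∥ 0a dc 0b 33.
Inner hash: even-index sum = 392 mod 256 = 136; odd-index sum = 86 mod 256 = 86 → 88 56.
Outer input = (K'⊕opad) ∥ inner = 29 2b 5c ∥ 88 56.
Outer hash (tag): even-index sum = 219 mod 256 = 219; odd-index sum = 179 mod 256 = 179 → db b3.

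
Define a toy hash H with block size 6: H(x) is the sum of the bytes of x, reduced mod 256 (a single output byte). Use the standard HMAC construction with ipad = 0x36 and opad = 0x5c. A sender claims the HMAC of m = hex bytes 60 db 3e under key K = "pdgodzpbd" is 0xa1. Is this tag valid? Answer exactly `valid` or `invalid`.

invalid

Key "pdgodzpbd" = 70 64 67 6f 64 7a 70 62 64 is 9 bytes > B = 6, so hash it first: H(key) = be, then zero-pad to 6 bytes: K' = be 00 00 00 00 00.
K' ⊕ ipad = 88 36 36 36 36 36; K' ⊕ opad = e2 5c 5c 5c 5c 5c.
Inner hash: sum = 136+54+54+54+54+54+96+219+62 = 783; mod 256 = 15 → 0f.
Outer hash (recomputed tag): sum = 226+92+92+92+92+92+15 = 701; mod 256 = 189 → bd.
Recomputed tag = bd; claimed = a1 → mismatch.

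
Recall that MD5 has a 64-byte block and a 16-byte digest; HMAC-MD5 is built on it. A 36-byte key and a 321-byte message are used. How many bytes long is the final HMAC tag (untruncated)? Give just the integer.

The tag is one MD5 digest: 16 bytes.

16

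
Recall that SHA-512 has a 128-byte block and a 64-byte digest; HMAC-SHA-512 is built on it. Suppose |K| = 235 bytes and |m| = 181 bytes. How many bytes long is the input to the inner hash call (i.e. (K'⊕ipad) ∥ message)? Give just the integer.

309

Key is 235 > 128 bytes, so it is hashed to 64 bytes then zero-padded to 128: |K'| = 128.
Inner input = (K'⊕ipad) ∥ m → 128 + 181 = 309 bytes.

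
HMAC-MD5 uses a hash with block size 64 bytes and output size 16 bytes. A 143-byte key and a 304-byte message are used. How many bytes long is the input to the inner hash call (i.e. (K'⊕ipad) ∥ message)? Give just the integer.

368

Key is 143 > 64 bytes, so it is hashed to 16 bytes then zero-padded to 64: |K'| = 64.
Inner input = (K'⊕ipad) ∥ m → 64 + 304 = 368 bytes.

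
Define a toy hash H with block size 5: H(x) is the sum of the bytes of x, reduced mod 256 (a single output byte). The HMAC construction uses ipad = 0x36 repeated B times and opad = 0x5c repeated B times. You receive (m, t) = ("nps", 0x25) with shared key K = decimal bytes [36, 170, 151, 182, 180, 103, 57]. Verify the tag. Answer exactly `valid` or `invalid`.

Key decimal bytes [36, 170, 151, 182, 180, 103, 57] = 24 aa 97 b6 b4 67 39 is 7 bytes > B = 5, so hash it first: H(key) = 6f, then zero-pad to 5 bytes: K' = 6f 00 00 00 00.
K' ⊕ ipad = 59 36 36 36 36; K' ⊕ opad = 33 5c 5c 5c 5c.
Inner hash: sum = 89+54+54+54+54+110+112+115 = 642; mod 256 = 130 → 82.
Outer hash (recomputed tag): sum = 51+92+92+92+92+130 = 549; mod 256 = 37 → 25.
Recomputed tag = 25; claimed = 25 → match.

valid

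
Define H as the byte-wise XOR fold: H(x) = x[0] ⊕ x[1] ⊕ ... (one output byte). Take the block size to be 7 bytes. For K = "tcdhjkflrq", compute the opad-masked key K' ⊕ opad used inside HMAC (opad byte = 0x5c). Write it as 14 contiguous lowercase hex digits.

4f5c5c5c5c5c5c

Key "tcdhjkflrq" = 74 63 64 68 6a 6b 66 6c 72 71 is 10 bytes > B = 7, so hash it first: H(key) = 13, then zero-pad to 7 bytes: K' = 13 00 00 00 00 00 00.
XOR each byte with 0x5c: 13⊕5c=4f, 00⊕5c=5c, 00⊕5c=5c, 00⊕5c=5c, 00⊕5c=5c, 00⊕5c=5c, 00⊕5c=5c.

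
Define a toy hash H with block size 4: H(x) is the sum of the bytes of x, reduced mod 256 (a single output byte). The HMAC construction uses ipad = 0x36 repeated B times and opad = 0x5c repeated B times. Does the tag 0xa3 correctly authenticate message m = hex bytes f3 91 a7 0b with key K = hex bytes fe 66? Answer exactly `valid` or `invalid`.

invalid

Key hex bytes fe 66 is 2 bytes ≤ B = 4; zero-pad to 4 bytes: K' = fe 66 00 00.
K' ⊕ ipad = c8 50 36 36; K' ⊕ opad = a2 3a 5c 5c.
Inner hash: sum = 200+80+54+54+243+145+167+11 = 954; mod 256 = 186 → ba.
Outer hash (recomputed tag): sum = 162+58+92+92+186 = 590; mod 256 = 78 → 4e.
Recomputed tag = 4e; claimed = a3 → mismatch.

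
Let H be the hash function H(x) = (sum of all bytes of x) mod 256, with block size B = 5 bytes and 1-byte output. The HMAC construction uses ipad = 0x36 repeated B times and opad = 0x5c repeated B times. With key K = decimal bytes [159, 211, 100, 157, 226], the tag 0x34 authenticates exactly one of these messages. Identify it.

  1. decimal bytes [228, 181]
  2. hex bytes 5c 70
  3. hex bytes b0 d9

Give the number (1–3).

Key decimal bytes [159, 211, 100, 157, 226] = 9f d3 64 9d e2 is exactly B = 5 bytes: K' = 9f d3 64 9d e2.
K' ⊕ ipad = a9 e5 52 ab d4; K' ⊕ opad = c3 8f 38 c1 be.
m1: inner = H(a9 e5 52 ab d4 e4 b5) = f8; tag = H(c3 8f 38 c1 be f8) = 01
m2: inner = H(a9 e5 52 ab d4 5c 70) = 2b; tag = H(c3 8f 38 c1 be 2b) = 34 ← matches
m3: inner = H(a9 e5 52 ab d4 b0 d9) = e8; tag = H(c3 8f 38 c1 be e8) = f1

2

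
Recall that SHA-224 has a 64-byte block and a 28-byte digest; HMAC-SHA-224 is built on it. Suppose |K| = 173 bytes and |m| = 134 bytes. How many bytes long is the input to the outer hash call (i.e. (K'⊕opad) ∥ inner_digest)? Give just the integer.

Key is 173 > 64 bytes, so it is hashed to 28 bytes then zero-padded to 64: |K'| = 64.
Outer input = (K'⊕opad) ∥ H(inner) → 64 + 28 = 92 bytes.

92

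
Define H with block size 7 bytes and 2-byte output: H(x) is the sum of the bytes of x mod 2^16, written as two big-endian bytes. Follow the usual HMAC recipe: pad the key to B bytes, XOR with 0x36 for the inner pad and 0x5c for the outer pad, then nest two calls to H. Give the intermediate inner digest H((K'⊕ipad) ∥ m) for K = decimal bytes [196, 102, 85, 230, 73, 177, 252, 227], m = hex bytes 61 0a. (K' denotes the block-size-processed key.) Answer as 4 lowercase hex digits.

Key decimal bytes [196, 102, 85, 230, 73, 177, 252, 227] = c4 66 55 e6 49 b1 fc e3 is 8 bytes > B = 7, so hash it first: H(key) = 05 3e, then zero-pad to 7 bytes: K' = 05 3e 00 00 00 00 00.
K' ⊕ ipad = 33 08 36 36 36 36 36.
Inner input = 33 08 36 36 36 36 36 ∥ 61 0a.
Inner hash: sum = 51+8+54+54+54+54+54+97+10 = 436 → 01 b4.

01b4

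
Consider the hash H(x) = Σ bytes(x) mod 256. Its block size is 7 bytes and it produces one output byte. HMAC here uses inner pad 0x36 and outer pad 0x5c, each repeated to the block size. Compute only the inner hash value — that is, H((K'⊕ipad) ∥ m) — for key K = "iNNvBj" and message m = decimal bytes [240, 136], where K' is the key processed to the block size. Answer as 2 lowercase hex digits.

0d

Key "iNNvBj" = 69 4e 4e 76 42 6a is 6 bytes ≤ B = 7; zero-pad to 7 bytes: K' = 69 4e 4e 76 42 6a 00.
K' ⊕ ipad = 5f 78 78 40 74 5c 36.
Inner input = 5f 78 78 40 74 5c 36 ∥ f0 88.
Inner hash: sum = 95+120+120+64+116+92+54+240+136 = 1037; mod 256 = 13 → 0d.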